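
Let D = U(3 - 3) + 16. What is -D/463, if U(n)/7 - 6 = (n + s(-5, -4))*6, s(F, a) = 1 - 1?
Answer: -58/463 ≈ -0.12527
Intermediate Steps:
s(F, a) = 0
U(n) = 42 + 42*n (U(n) = 42 + 7*((n + 0)*6) = 42 + 7*(n*6) = 42 + 7*(6*n) = 42 + 42*n)
D = 58 (D = (42 + 42*(3 - 3)) + 16 = (42 + 42*0) + 16 = (42 + 0) + 16 = 42 + 16 = 58)
-D/463 = -58/463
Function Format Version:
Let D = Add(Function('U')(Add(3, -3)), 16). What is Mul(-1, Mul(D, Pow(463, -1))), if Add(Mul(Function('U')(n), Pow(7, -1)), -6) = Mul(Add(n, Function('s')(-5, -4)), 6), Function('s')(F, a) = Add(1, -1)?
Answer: Rational(-58, 463) ≈ -0.12527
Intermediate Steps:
Function('s')(F, a) = 0
Function('U')(n) = Add(42, Mul(42, n)) (Function('U')(n) = Add(42, Mul(7, Mul(Add(n, 0), 6))) = Add(42, Mul(7, Mul(n, 6))) = Add(42, Mul(7, Mul(6, n))) = Add(42, Mul(42, n)))
D = 58 (D = Add(Add(42, Mul(42, Add(3, -3))), 16) = Add(Add(42, Mul(42, 0)), 16) = Add(Add(42, 0), 16) = Add(42, 16) = 58)
Mul(-1, Mul(D, Pow(463, -1))) = Mul(-1, Mul(58, Pow(463, -1))) = Mul(-1, Mul(58, Rational(1, 463))) = Mul(-1, Rational(58, 463)) = Rational(-58, 463)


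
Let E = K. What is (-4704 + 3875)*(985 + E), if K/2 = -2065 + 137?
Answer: 2380059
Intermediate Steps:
K = -3856 (K = 2*(-2065 + 137) = 2*(-1928) = -3856)
E = -3856
(-4704 + 3875)*(985 + E) = (-4704 + 3875)*(985 - 3856) = -829*(-2871) = 2380059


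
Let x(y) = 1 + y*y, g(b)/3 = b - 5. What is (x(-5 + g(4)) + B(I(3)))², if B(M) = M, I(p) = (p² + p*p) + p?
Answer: 7396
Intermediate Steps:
g(b) = -15 + 3*b (g(b) = 3*(b - 5) = 3*(-5 + b) = -15 + 3*b)
I(p) = p + 2*p² (I(p) = (p² + p²) + p = 2*p² + p = p + 2*p²)
x(y) = 1 + y²
(x(-5 + g(4)) + B(I(3)))² = ((1 + (-5 + (-15 + 3*4))²) + 3*(1 + 2*3))² = ((1 + (-5 + (-15 + 12))²) + 3*(1 + 6))² = ((1 + (-5 - 3)²) + 3*7)² = ((1 + (-8)²) + 21)² = ((1 + 64) + 21)² = (65 + 21)² = 86² = 7396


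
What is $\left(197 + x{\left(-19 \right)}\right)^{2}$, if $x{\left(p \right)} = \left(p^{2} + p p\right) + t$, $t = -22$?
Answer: $804609$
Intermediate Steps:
$x{\left(p \right)} = -22 + 2 p^{2}$ ($x{\left(p \right)} = \left(p^{2} + p p\right) - 22 = \left(p^{2} + p^{2}\right) - 22 = 2 p^{2} - 22 = -22 + 2 p^{2}$)
$\left(197 + x{\left(-19 \right)}\right)^{2} = \left(197 - \left(22 - 2 \left(-19\right)^{2}\right)\right)^{2} = \left(197 + \left(-22 + 2 \cdot 361\right)\right)^{2} = \left(197 + \left(-22 + 722\right)\right)^{2} = \left(197 + 700\right)^{2} = 897^{2} = 804609$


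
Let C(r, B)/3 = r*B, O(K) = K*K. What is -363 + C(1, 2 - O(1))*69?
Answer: -156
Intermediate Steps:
O(K) = K²
C(r, B) = 3*B*r (C(r, B) = 3*(r*B) = 3*(B*r) = 3*B*r)
-363 + C(1, 2 - O(1))*69 = -363 + (3*(2 - 1*1²)*1)*69 = -363 + (3*(2 - 1*1)*1)*69 = -363 + (3*(2 - 1)*1)*69 = -363 + (3*1*1)*69 = -363 + 3*69 = -363 + 207 = -156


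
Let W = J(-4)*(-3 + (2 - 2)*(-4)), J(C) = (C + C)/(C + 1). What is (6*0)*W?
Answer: 0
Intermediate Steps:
J(C) = 2*C/(1 + C) (J(C) = (2*C)/(1 + C) = 2*C/(1 + C))
W = -8 (W = (2*(-4)/(1 - 4))*(-3 + (2 - 2)*(-4)) = (2*(-4)/(-3))*(-3 + 0*(-4)) = (2*(-4)*(-⅓))*(-3 + 0) = (8/3)*(-3) = -8)
(6*0)*W = (6*0)*(-8) = 0*(-8) = 0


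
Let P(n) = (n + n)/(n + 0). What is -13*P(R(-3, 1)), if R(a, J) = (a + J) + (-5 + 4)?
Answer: -26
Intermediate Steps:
R(a, J) = -1 + J + a (R(a, J) = (J + a) - 1 = -1 + J + a)
P(n) = 2 (P(n) = (2*n)/n = 2)
-13*P(R(-3, 1)) = -13*2 = -26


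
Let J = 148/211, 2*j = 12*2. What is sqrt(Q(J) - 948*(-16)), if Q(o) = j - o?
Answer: 4*sqrt(42237347)/211 ≈ 123.20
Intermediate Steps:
j = 12 (j = (12*2)/2 = (1/2)*24 = 12)
J = 148/211 (J = 148*(1/211) = 148/211 ≈ 0.70142)
Q(o) = 12 - o
sqrt(Q(J) - 948*(-16)) = sqrt((12 - 1*148/211) - 948*(-16)) = sqrt((12 - 148/211) + 15168) = sqrt(2384/211 + 15168) = sqrt(3202832/211) = 4*sqrt(42237347)/211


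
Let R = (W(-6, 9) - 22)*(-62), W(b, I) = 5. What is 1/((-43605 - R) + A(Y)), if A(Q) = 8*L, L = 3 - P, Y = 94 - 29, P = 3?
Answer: -1/44659 ≈ -2.2392e-5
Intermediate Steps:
Y = 65
L = 0 (L = 3 - 1*3 = 3 - 3 = 0)
R = 1054 (R = (5 - 22)*(-62) = -17*(-62) = 1054)
A(Q) = 0 (A(Q) = 8*0 = 0)
1/((-43605 - R) + A(Y)) = 1/((-43605 - 1*1054) + 0) = 1/((-43605 - 1054) + 0) = 1/(-44659 + 0) = 1/(-44659) = -1/44659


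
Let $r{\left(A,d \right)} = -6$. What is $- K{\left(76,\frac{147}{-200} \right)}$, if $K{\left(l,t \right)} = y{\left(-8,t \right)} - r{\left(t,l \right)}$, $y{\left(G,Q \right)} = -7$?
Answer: $1$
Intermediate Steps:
$K{\left(l,t \right)} = -1$ ($K{\left(l,t \right)} = -7 - -6 = -7 + 6 = -1$)
$- K{\left(76,\frac{147}{-200} \right)} = \left(-1\right) \left(-1\right) = 1$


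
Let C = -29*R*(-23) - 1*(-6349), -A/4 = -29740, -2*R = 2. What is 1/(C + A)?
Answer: 1/124642 ≈ 8.0230e-6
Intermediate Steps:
R = -1 (R = -½*2 = -1)
A = 118960 (A = -4*(-29740) = 118960)
C = 5682 (C = -29*(-1)*(-23) - 1*(-6349) = 29*(-23) + 6349 = -667 + 6349 = 5682)
1/(C + A) = 1/(5682 + 118960) = 1/124642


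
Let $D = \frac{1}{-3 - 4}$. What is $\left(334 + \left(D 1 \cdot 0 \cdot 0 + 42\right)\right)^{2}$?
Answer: $141376$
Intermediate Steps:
$D = - \frac{1}{7}$ ($D = \frac{1}{-7} = - \frac{1}{7} \approx -0.14286$)
$\left(334 + \left(D 1 \cdot 0 \cdot 0 + 42\right)\right)^{2} = \left(334 + \left(- \frac{1 \cdot 0}{7} \cdot 0 + 42\right)\right)^{2} = \left(334 + \left(\left(- \frac{1}{7}\right) 0 \cdot 0 + 42\right)\right)^{2} = \left(334 + \left(0 \cdot 0 + 42\right)\right)^{2} = \left(334 + \left(0 + 42\right)\right)^{2} = \left(334 + 42\right)^{2} = 376^{2} = 141376$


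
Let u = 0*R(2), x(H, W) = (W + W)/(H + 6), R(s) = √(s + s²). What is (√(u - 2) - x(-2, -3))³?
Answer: -45/8 + 19*I*√2/4 ≈ -5.625 + 6.7175*I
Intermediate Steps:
x(H, W) = 2*W/(6 + H) (x(H, W) = (2*W)/(6 + H) = 2*W/(6 + H))
u = 0 (u = 0*√(2*(1 + 2)) = 0*√(2*3) = 0*√6 = 0)
(√(u - 2) - x(-2, -3))³ = (√(0 - 2) - 2*(-3)/(6 - 2))³ = (√(-2) - 2*(-3)/4)³ = (I*√2 - 2*(-3)/4)³ = (I*√2 - 1*(-3/2))³ = (I*√2 + 3/2)³ = (3/2 + I*√2)³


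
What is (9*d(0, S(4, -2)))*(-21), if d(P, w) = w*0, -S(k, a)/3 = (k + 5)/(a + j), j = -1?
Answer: 0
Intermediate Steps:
S(k, a) = -3*(5 + k)/(-1 + a) (S(k, a) = -3*(k + 5)/(a - 1) = -3*(5 + k)/(-1 + a))
d(P, w) = 0
(9*d(0, S(4, -2)))*(-21) = (9*0)*(-21) = 0*(-21) = 0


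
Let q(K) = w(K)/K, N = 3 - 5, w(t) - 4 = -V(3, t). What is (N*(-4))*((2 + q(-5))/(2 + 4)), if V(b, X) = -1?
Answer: 4/3 ≈ 1.3333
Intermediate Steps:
w(t) = 5 (w(t) = 4 - 1*(-1) = 4 + 1 = 5)
N = -2
q(K) = 5/K
(N*(-4))*((2 + q(-5))/(2 + 4)) = (-2*(-4))*((2 + 5/(-5))/(2 + 4)) = 8*((2 + 5*(-⅕))/6) = 8*((2 - 1)*(⅙)) = 8*(1*(⅙)) = 8*(⅙) = 4/3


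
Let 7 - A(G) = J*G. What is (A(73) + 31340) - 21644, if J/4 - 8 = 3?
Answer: 6491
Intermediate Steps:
J = 44 (J = 32 + 4*3 = 32 + 12 = 44)
A(G) = 7 - 44*G
(A(73) + 31340) - 21644 = ((7 - 44*73) + 31340) - 21644 = ((7 - 3212) + 31340) - 21644 = (-3205 + 31340) - 21644 = 28135 - 21644 = 6491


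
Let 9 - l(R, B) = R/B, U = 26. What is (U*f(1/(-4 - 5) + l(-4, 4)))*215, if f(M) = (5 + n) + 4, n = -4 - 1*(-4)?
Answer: 50310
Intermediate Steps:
l(R, B) = 9 - R/B
n = 0 (n = -4 + 4 = 0)
f(M) = 9 (f(M) = (5 + 0) + 4 = 5 + 4 = 9)
(U*f(1/(-4 - 5) + l(-4, 4)))*215 = (26*9)*215 = 234*215 = 50310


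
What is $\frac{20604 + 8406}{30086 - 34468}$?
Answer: $- \frac{14505}{2191} \approx -6.6203$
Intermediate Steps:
$\frac{20604 + 8406}{30086 - 34468} = \frac{29010}{-4382} = 29010 \left(- \frac{1}{4382}\right) = - \frac{14505}{2191}$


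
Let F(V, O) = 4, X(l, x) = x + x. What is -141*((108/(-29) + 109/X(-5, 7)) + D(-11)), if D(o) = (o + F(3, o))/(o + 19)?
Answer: -729675/1624 ≈ -449.31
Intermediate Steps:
X(l, x) = 2*x
D(o) = (4 + o)/(19 + o) (D(o) = (o + 4)/(o + 19) = (4 + o)/(19 + o))
-141*((108/(-29) + 109/X(-5, 7)) + D(-11)) = -141*((108/(-29) + 109/((2*7))) + (4 - 11)/(19 - 11)) = -141*((108*(-1/29) + 109/14) - 7/8) = -141*((-108/29 + 109*(1/14)) + (⅛)*(-7)) = -141*((-108/29 + 109/14) - 7/8) = -141*(1649/406 - 7/8) = -141*5175/1624 = -729675/1624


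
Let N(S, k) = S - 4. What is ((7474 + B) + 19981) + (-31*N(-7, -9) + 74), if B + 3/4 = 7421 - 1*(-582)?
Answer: 143489/4 ≈ 35872.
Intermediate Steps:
N(S, k) = -4 + S
B = 32009/4 (B = -¾ + (7421 - 1*(-582)) = -¾ + (7421 + 582) = -¾ + 8003 = 32009/4 ≈ 8002.3)
((7474 + B) + 19981) + (-31*N(-7, -9) + 74) = ((7474 + 32009/4) + 19981) + (-31*(-4 - 7) + 74) = (61905/4 + 19981) + (-31*(-11) + 74) = 141829/4 + (341 + 74) = 141829/4 + 415 = 143489/4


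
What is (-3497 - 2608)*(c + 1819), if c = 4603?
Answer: -39206310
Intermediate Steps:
(-3497 - 2608)*(c + 1819) = (-3497 - 2608)*(4603 + 1819) = -6105*6422 = -39206310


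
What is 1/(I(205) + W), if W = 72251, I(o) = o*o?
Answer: 1/114276 ≈ 8.7507e-6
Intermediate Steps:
I(o) = o²
1/(I(205) + W) = 1/(205² + 72251) = 1/(42025 + 72251) = 1/114276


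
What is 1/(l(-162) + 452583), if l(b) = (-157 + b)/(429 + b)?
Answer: 267/120839342 ≈ 2.2095e-6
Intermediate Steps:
l(b) = (-157 + b)/(429 + b)
1/(l(-162) + 452583) = 1/((-157 - 162)/(429 - 162) + 452583) = 1/(-319/267 + 452583) = 1/(120839342/267) = 267/120839342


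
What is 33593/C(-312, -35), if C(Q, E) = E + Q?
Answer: -33593/347 ≈ -96.810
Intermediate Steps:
33593/C(-312, -35) = 33593/(-35 - 312) = 33593/(-347) = 33593*(-1/347) = -33593/347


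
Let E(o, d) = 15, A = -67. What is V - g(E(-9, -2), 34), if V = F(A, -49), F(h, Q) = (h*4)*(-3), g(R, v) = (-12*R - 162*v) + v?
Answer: 6458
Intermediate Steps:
g(R, v) = -161*v - 12*R (g(R, v) = (-162*v - 12*R) + v = -161*v - 12*R)
F(h, Q) = -12*h (F(h, Q) = (4*h)*(-3) = -12*h)
V = 804 (V = -12*(-67) = 804)
V - g(E(-9, -2), 34) = 804 - (-161*34 - 12*15) = 804 - (-5474 - 180) = 804 - 1*(-5654) = 804 + 5654 = 6458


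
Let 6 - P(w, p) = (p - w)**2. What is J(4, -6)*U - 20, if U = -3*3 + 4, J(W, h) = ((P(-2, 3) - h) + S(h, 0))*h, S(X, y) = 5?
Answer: -260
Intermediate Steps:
P(w, p) = 6 - (p - w)**2
J(W, h) = h*(-14 - h) (J(W, h) = (((6 - (3 - 1*(-2))**2) - h) + 5)*h = (((6 - (3 + 2)**2) - h) + 5)*h = (((6 - 1*5**2) - h) + 5)*h = (((6 - 1*25) - h) + 5)*h = (((6 - 25) - h) + 5)*h = ((-19 - h) + 5)*h = (-14 - h)*h = h*(-14 - h))
U = -5 (U = -9 + 4 = -5)
J(4, -6)*U - 20 = -1*(-6)*(14 - 6)*(-5) - 20 = -1*(-6)*8*(-5) - 20 = 48*(-5) - 20 = -240 - 20 = -260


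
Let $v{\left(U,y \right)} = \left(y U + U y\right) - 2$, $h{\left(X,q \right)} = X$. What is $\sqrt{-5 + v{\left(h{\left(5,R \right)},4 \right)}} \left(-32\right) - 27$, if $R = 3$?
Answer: $-27 - 32 \sqrt{33} \approx -210.83$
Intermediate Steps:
$v{\left(U,y \right)} = -2 + 2 U y$ ($v{\left(U,y \right)} = \left(U y + U y\right) - 2 = 2 U y - 2 = -2 + 2 U y$)
$\sqrt{-5 + v{\left(h{\left(5,R \right)},4 \right)}} \left(-32\right) - 27 = \sqrt{-5 - \left(2 - 40\right)} \left(-32\right) - 27 = \sqrt{-5 + \left(-2 + 40\right)} \left(-32\right) - 27 = \sqrt{-5 + 38} \left(-32\right) - 27 = \sqrt{33} \left(-32\right) - 27 = - 32 \sqrt{33} - 27 = -27 - 32 \sqrt{33}$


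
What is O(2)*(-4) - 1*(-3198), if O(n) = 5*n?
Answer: 3158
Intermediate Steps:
O(2)*(-4) - 1*(-3198) = (5*2)*(-4) - 1*(-3198) = 10*(-4) + 3198 = -40 + 3198 = 3158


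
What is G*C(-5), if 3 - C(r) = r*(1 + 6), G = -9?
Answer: -342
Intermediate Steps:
C(r) = 3 - 7*r (C(r) = 3 - r*(1 + 6) = 3 - r*7 = 3 - 7*r)
G*C(-5) = -9*(3 - 7*(-5)) = -9*(3 + 35) = -9*38 = -342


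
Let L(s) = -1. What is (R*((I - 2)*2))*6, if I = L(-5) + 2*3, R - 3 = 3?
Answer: 216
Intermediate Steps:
R = 6 (R = 3 + 3 = 6)
I = 5 (I = -1 + 2*3 = -1 + 6 = 5)
(R*((I - 2)*2))*6 = (6*((5 - 2)*2))*6 = (6*(3*2))*6 = (6*6)*6 = 36*6 = 216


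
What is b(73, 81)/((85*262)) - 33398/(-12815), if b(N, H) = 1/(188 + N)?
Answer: 7764995435/2979472122 ≈ 2.6062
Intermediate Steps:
b(73, 81)/((85*262)) - 33398/(-12815) = 1/((188 + 73)*((85*262))) - 33398/(-12815) = 1/(261*22270) - 33398*(-1/12815) = (1/261)*(1/22270) + 33398/12815 = 1/5812470 + 33398/12815 = 7764995435/2979472122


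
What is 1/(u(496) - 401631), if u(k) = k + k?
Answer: -1/400639 ≈ -2.4960e-6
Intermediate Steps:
u(k) = 2*k
1/(u(496) - 401631) = 1/(2*496 - 401631) = 1/(992 - 401631) = 1/(-400639) = -1/400639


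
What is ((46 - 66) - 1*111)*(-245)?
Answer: 32095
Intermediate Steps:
((46 - 66) - 1*111)*(-245) = (-20 - 111)*(-245) = -131*(-245) = 32095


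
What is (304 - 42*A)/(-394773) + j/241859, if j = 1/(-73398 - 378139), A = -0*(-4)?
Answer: -33199319728805/43112483195571759 ≈ -0.00077006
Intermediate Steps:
A = 0 (A = -20*0 = 0)
j = -1/451537 (j = 1/(-451537) = -1/451537 ≈ -2.2147e-6)
(304 - 42*A)/(-394773) + j/241859 = (304 - 42*0)/(-394773) - 1/451537/241859 = (304 + 0)*(-1/394773) - 1/451537*1/241859 = 304*(-1/394773) - 1/109208287283 = -304/394773 - 1/109208287283 = -33199319728805/43112483195571759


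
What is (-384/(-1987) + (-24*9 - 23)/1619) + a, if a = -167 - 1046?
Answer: -3902017186/3216953 ≈ -1213.0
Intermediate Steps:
a = -1213
(-384/(-1987) + (-24*9 - 23)/1619) + a = (-384/(-1987) + (-24*9 - 23)/1619) - 1213 = (-384*(-1/1987) + (-216 - 23)*(1/1619)) - 1213 = (384/1987 - 239*1/1619) - 1213 = (384/1987 - 239/1619) - 1213 = 146803/3216953 - 1213 = -3902017186/3216953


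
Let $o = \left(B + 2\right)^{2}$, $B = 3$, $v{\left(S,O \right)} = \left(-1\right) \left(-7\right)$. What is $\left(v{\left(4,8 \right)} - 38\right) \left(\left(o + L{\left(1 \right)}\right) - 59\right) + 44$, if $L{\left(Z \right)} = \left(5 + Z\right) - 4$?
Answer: $1036$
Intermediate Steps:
$v{\left(S,O \right)} = 7$
$L{\left(Z \right)} = 1 + Z$
$o = 25$ ($o = \left(3 + 2\right)^{2} = 5^{2} = 25$)
$\left(v{\left(4,8 \right)} - 38\right) \left(\left(o + L{\left(1 \right)}\right) - 59\right) + 44 = \left(7 - 38\right) \left(\left(25 + \left(1 + 1\right)\right) - 59\right) + 44 = - 31 \left(\left(25 + 2\right) - 59\right) + 44 = - 31 \left(27 - 59\right) + 44 = \left(-31\right) \left(-32\right) + 44 = 992 + 44 = 1036$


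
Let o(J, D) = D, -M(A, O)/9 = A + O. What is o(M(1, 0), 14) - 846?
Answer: -832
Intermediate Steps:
M(A, O) = -9*A - 9*O (M(A, O) = -9*(A + O) = -9*A - 9*O)
o(M(1, 0), 14) - 846 = 14 - 846 = -832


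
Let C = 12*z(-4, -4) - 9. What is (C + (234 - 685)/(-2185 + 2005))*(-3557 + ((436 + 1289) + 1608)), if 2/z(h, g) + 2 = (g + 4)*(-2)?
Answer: 186424/45 ≈ 4142.8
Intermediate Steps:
z(h, g) = 2/(-10 - 2*g) (z(h, g) = 2/(-2 + (g + 4)*(-2)) = 2/(-2 + (4 + g)*(-2)) = 2/(-2 + (-8 - 2*g)) = 2/(-10 - 2*g))
C = -21 (C = 12*(-1/(5 - 4)) - 9 = 12*(-1/1) - 9 = 12*(-1*1) - 9 = 12*(-1) - 9 = -12 - 9 = -21)
(C + (234 - 685)/(-2185 + 2005))*(-3557 + ((436 + 1289) + 1608)) = (-21 + (234 - 685)/(-2185 + 2005))*(-3557 + ((436 + 1289) + 1608)) = (-21 - 451/(-180))*(-3557 + (1725 + 1608)) = (-21 - 451*(-1/180))*(-3557 + 3333) = (-21 + 451/180)*(-224) = -3329/180*(-224) = 186424/45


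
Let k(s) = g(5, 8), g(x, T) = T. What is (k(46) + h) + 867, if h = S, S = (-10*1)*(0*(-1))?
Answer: 875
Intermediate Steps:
k(s) = 8
S = 0 (S = -10*0 = 0)
h = 0
(k(46) + h) + 867 = (8 + 0) + 867 = 8 + 867 = 875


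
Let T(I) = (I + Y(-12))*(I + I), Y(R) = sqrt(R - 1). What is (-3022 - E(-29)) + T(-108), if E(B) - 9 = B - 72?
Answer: 20398 - 216*I*sqrt(13) ≈ 20398.0 - 778.8*I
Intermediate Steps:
E(B) = -63 + B (E(B) = 9 + (B - 72) = 9 + (-72 + B) = -63 + B)
Y(R) = sqrt(-1 + R)
T(I) = 2*I*(I + I*sqrt(13)) (T(I) = (I + sqrt(-1 - 12))*(I + I) = (I + sqrt(-13))*(2*I) = (I + I*sqrt(13))*(2*I) = 2*I*(I + I*sqrt(13)))
(-3022 - E(-29)) + T(-108) = (-3022 - (-63 - 29)) + 2*(-108)*(-108 + I*sqrt(13)) = (-3022 - 1*(-92)) + (23328 - 216*I*sqrt(13)) = (-3022 + 92) + (23328 - 216*I*sqrt(13)) = -2930 + (23328 - 216*I*sqrt(13)) = 20398 - 216*I*sqrt(13)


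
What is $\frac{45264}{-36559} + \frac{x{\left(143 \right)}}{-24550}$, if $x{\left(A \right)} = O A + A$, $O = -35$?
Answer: $- \frac{466740671}{448761725} \approx -1.0401$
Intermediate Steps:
$x{\left(A \right)} = - 34 A$ ($x{\left(A \right)} = - 35 A + A = - 34 A$)
$\frac{45264}{-36559} + \frac{x{\left(143 \right)}}{-24550} = \frac{45264}{-36559} + \frac{\left(-34\right) 143}{-24550} = 45264 \left(- \frac{1}{36559}\right) - - \frac{2431}{12275} = - \frac{45264}{36559} + \frac{2431}{12275} = - \frac{466740671}{448761725}$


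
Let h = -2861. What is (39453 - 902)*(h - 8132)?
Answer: -423791143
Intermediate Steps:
(39453 - 902)*(h - 8132) = (39453 - 902)*(-2861 - 8132) = 38551*(-10993) = -423791143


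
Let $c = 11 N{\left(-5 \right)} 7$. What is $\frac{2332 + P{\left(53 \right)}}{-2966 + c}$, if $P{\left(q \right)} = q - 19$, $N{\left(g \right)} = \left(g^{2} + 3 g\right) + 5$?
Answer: $- \frac{2366}{1811} \approx -1.3065$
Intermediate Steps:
$N{\left(g \right)} = 5 + g^{2} + 3 g$
$P{\left(q \right)} = -19 + q$
$c = 1155$ ($c = 11 \left(5 + \left(-5\right)^{2} + 3 \left(-5\right)\right) 7 = 11 \left(5 + 25 - 15\right) 7 = 11 \cdot 15 \cdot 7 = 165 \cdot 7 = 1155$)
$\frac{2332 + P{\left(53 \right)}}{-2966 + c} = \frac{2332 + \left(-19 + 53\right)}{-2966 + 1155} = \frac{2332 + 34}{-1811} = 2366 \left(- \frac{1}{1811}\right) = - \frac{2366}{1811}$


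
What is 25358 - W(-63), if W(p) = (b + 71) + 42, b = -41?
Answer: 25286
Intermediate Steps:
W(p) = 72 (W(p) = (-41 + 71) + 42 = 30 + 42 = 72)
25358 - W(-63) = 25358 - 1*72 = 25358 - 72 = 25286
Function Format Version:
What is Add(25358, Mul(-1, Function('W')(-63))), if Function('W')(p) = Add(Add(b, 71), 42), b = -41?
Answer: 25286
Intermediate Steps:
Function('W')(p) = 72 (Function('W')(p) = Add(Add(-41, 71), 42) = Add(30, 42) = 72)
Add(25358, Mul(-1, Function('W')(-63))) = Add(25358, Mul(-1, 72)) = Add(25358, -72) = 25286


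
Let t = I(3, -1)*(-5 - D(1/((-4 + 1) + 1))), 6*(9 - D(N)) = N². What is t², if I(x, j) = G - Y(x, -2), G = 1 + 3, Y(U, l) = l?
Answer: 112225/16 ≈ 7014.1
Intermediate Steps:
G = 4
I(x, j) = 6 (I(x, j) = 4 - 1*(-2) = 4 + 2 = 6)
D(N) = 9 - N²/6
t = -335/4 (t = 6*(-5 - (9 - 1/(6*((-4 + 1) + 1)²))) = 6*(-5 - (9 - 1/(6*(-3 + 1)²))) = 6*(-5 - (9 - (1/(-2))²/6)) = 6*(-5 - (9 - (-½)²/6)) = 6*(-5 - (9 - ⅙*¼)) = 6*(-5 - (9 - 1/24)) = 6*(-5 - 1*215/24) = 6*(-5 - 215/24) = 6*(-335/24) = -335/4 ≈ -83.750)
t² = (-335/4)² = 112225/16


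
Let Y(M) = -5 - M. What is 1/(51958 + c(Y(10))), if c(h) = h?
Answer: 1/51943 ≈ 1.9252e-5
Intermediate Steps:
1/(51958 + c(Y(10))) = 1/(51958 + (-5 - 1*10)) = 1/(51958 + (-5 - 10)) = 1/(51958 - 15) = 1/51943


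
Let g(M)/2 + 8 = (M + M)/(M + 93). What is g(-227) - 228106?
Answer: -15283720/67 ≈ -2.2812e+5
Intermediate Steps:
g(M) = -16 + 4*M/(93 + M) (g(M) = -16 + 2*((M + M)/(M + 93)) = -16 + 2*((2*M)/(93 + M)) = -16 + 2*(2*M/(93 + M)) = -16 + 4*M/(93 + M))
g(-227) - 228106 = 12*(-124 - 1*(-227))/(93 - 227) - 228106 = 12*(-124 + 227)/(-134) - 228106 = 12*(-1/134)*103 - 228106 = -618/67 - 228106 = -15283720/67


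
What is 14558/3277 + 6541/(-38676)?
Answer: 18676219/4370388 ≈ 4.2734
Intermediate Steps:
14558/3277 + 6541/(-38676) = 14558*(1/3277) + 6541*(-1/38676) = 502/113 - 6541/38676 = 18676219/4370388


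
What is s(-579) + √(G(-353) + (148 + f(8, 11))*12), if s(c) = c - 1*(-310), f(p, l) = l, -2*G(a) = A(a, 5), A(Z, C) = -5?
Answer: -269 + √7642/2 ≈ -225.29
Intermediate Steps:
G(a) = 5/2 (G(a) = -½*(-5) = 5/2)
s(c) = 310 + c (s(c) = c + 310 = 310 + c)
s(-579) + √(G(-353) + (148 + f(8, 11))*12) = (310 - 579) + √(5/2 + (148 + 11)*12) = -269 + √(5/2 + 159*12) = -269 + √(5/2 + 1908) = -269 + √(3821/2) = -269 + √7642/2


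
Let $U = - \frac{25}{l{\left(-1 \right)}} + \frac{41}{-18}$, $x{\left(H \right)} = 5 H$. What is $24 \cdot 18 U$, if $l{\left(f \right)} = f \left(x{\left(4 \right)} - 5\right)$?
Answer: $-264$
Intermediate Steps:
$l{\left(f \right)} = 15 f$ ($l{\left(f \right)} = f \left(5 \cdot 4 - 5\right) = f \left(20 - 5\right) = f 15 = 15 f$)
$U = - \frac{11}{18}$ ($U = - \frac{25}{15 \left(-1\right)} + \frac{41}{-18} = - \frac{25}{-15} + 41 \left(- \frac{1}{18}\right) = \left(-25\right) \left(- \frac{1}{15}\right) - \frac{41}{18} = \frac{5}{3} - \frac{41}{18} = - \frac{11}{18} \approx -0.61111$)
$24 \cdot 18 U = 24 \cdot 18 \left(- \frac{11}{18}\right) = 432 \left(- \frac{11}{18}\right) = -264$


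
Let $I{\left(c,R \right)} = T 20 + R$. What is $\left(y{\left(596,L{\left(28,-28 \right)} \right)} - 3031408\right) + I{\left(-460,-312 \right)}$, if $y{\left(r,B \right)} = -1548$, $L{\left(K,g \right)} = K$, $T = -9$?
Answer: $-3033448$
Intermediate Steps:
$I{\left(c,R \right)} = -180 + R$ ($I{\left(c,R \right)} = \left(-9\right) 20 + R = -180 + R$)
$\left(y{\left(596,L{\left(28,-28 \right)} \right)} - 3031408\right) + I{\left(-460,-312 \right)} = \left(-1548 - 3031408\right) - 492 = -3032956 - 492 = -3033448$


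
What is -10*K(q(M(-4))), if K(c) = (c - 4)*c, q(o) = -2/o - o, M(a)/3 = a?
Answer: -17885/18 ≈ -993.61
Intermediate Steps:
M(a) = 3*a
q(o) = -o - 2/o
K(c) = c*(-4 + c) (K(c) = (-4 + c)*c = c*(-4 + c))
-10*K(q(M(-4))) = -10*(-3*(-4) - 2/(3*(-4)))*(-4 + (-3*(-4) - 2/(3*(-4)))) = -10*(-1*(-12) - 2/(-12))*(-4 + (-1*(-12) - 2/(-12))) = -10*(12 - 2*(-1/12))*(-4 + (12 - 2*(-1/12))) = -10*(12 + ⅙)*(-4 + (12 + ⅙)) = -365*(-4 + 73/6)/3 = -365*49/(3*6) = -10*3577/36 = -17885/18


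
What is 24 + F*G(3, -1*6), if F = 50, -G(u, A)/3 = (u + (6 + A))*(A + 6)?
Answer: 24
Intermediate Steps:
G(u, A) = -3*(6 + A)*(6 + A + u) (G(u, A) = -3*(u + (6 + A))*(A + 6) = -3*(6 + A + u)*(6 + A) = -3*(6 + A)*(6 + A + u))
24 + F*G(3, -1*6) = 24 + 50*(-108 - (-36)*6 - 18*3 - 3*(-1*6)² - 3*(-1*6)*3) = 24 + 50*(-108 - 36*(-6) - 54 - 3*(-6)² - 3*(-6)*3) = 24 + 50*(-108 + 216 - 54 - 3*36 + 54) = 24 + 50*(-108 + 216 - 54 - 108 + 54) = 24 + 50*0 = 24 + 0 = 24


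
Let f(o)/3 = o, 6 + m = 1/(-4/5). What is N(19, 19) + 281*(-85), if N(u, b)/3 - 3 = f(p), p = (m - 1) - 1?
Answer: -95837/4 ≈ -23959.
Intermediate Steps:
m = -29/4 (m = -6 + 1/(-4/5) = -6 + 1/(-4*⅕) = -6 + 1/(-⅘) = -6 - 5/4 = -29/4 ≈ -7.2500)
p = -37/4 (p = (-29/4 - 1) - 1 = -33/4 - 1 = -37/4 ≈ -9.2500)
f(o) = 3*o
N(u, b) = -297/4 (N(u, b) = 9 + 3*(3*(-37/4)) = 9 + 3*(-111/4) = 9 - 333/4 = -297/4)
N(19, 19) + 281*(-85) = -297/4 + 281*(-85) = -297/4 - 23885 = -95837/4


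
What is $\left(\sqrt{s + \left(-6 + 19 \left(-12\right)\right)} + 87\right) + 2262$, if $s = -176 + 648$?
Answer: $2349 + \sqrt{238} \approx 2364.4$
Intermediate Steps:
$s = 472$
$\left(\sqrt{s + \left(-6 + 19 \left(-12\right)\right)} + 87\right) + 2262 = \left(\sqrt{472 + \left(-6 + 19 \left(-12\right)\right)} + 87\right) + 2262 = \left(\sqrt{472 - 234} + 87\right) + 2262 = \left(\sqrt{238} + 87\right) + 2262 = \left(87 + \sqrt{238}\right) + 2262 = 2349 + \sqrt{238}$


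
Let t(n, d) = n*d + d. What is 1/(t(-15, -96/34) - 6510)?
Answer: -17/109998 ≈ -0.00015455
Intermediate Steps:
t(n, d) = d + d*n (t(n, d) = d*n + d = d + d*n)
1/(t(-15, -96/34) - 6510) = 1/((-96/34)*(1 - 15) - 6510) = 1/(-96*1/34*(-14) - 6510) = 1/(-48/17*(-14) - 6510) = 1/(672/17 - 6510) = 1/(-109998/17) = -17/109998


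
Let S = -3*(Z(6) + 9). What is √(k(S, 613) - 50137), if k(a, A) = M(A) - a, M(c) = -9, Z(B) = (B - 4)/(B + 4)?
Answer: 4*I*√78310/5 ≈ 223.87*I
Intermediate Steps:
Z(B) = (-4 + B)/(4 + B)
S = -138/5 (S = -3*((-4 + 6)/(4 + 6) + 9) = -3*(2/10 + 9) = -3*((⅒)*2 + 9) = -3*(⅕ + 9) = -3*46/5 = -138/5 ≈ -27.600)
k(a, A) = -9 - a
√(k(S, 613) - 50137) = √((-9 - 1*(-138/5)) - 50137) = √((-9 + 138/5) - 50137) = √(93/5 - 50137) = √(-250592/5) = 4*I*√78310/5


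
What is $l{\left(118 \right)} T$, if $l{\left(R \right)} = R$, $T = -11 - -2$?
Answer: $-1062$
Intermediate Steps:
$T = -9$ ($T = -11 + 2 = -9$)
$l{\left(118 \right)} T = 118 \left(-9\right) = -1062$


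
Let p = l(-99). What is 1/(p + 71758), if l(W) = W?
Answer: 1/71659 ≈ 1.3955e-5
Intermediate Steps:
p = -99
1/(p + 71758) = 1/(-99 + 71758) = 1/71659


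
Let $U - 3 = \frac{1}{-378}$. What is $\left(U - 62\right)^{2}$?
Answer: $\frac{497423809}{142884} \approx 3481.3$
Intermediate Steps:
$U = \frac{1133}{378}$ ($U = 3 + \frac{1}{-378} = 3 - \frac{1}{378} = \frac{1133}{378} \approx 2.9974$)
$\left(U - 62\right)^{2} = \left(\frac{1133}{378} - 62\right)^{2} = \left(- \frac{22303}{378}\right)^{2} = \frac{497423809}{142884}$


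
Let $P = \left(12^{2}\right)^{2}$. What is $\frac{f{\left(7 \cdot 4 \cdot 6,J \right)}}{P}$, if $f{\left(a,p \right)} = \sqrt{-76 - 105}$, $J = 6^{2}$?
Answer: $\frac{i \sqrt{181}}{20736} \approx 0.0006488 i$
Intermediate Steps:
$J = 36$
$f{\left(a,p \right)} = i \sqrt{181}$ ($f{\left(a,p \right)} = \sqrt{-181} = i \sqrt{181}$)
$P = 20736$ ($P = 144^{2} = 20736$)
$\frac{f{\left(7 \cdot 4 \cdot 6,J \right)}}{P} = \frac{i \sqrt{181}}{20736}$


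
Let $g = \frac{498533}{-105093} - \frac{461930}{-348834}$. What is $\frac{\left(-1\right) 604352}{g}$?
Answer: $\frac{131878281592368}{746188399} \approx 1.7674 \cdot 10^{5}$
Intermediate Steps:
$g = - \frac{20893275172}{6110001927}$ ($g = 498533 \left(- \frac{1}{105093}\right) - - \frac{230965}{174417} = - \frac{498533}{105093} + \frac{230965}{174417} = - \frac{20893275172}{6110001927} \approx -3.4195$)
$\frac{\left(-1\right) 604352}{g} = \frac{\left(-1\right) 604352}{- \frac{20893275172}{6110001927}} = \left(-604352\right) \left(- \frac{6110001927}{20893275172}\right) = \frac{131878281592368}{746188399}$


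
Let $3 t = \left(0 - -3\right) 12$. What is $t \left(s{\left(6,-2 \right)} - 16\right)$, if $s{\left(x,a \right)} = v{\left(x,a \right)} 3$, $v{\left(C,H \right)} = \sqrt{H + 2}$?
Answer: $-192$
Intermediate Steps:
$v{\left(C,H \right)} = \sqrt{2 + H}$
$t = 12$ ($t = \frac{\left(0 - -3\right) 12}{3} = \frac{\left(0 + 3\right) 12}{3} = \frac{3 \cdot 12}{3} = \frac{1}{3} \cdot 36 = 12$)
$s{\left(x,a \right)} = 3 \sqrt{2 + a}$ ($s{\left(x,a \right)} = \sqrt{2 + a} 3 = 3 \sqrt{2 + a}$)
$t \left(s{\left(6,-2 \right)} - 16\right) = 12 \left(3 \sqrt{2 - 2} - 16\right) = 12 \left(3 \sqrt{0} - 16\right) = 12 \left(3 \cdot 0 - 16\right) = 12 \left(0 - 16\right) = 12 \left(-16\right) = -192$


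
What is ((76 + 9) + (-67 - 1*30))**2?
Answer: 144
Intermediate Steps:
((76 + 9) + (-67 - 1*30))**2 = (85 + (-67 - 30))**2 = (85 - 97)**2 = (-12)**2 = 144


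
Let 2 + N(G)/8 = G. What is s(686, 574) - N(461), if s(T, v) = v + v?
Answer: -2524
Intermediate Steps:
s(T, v) = 2*v
N(G) = -16 + 8*G
s(686, 574) - N(461) = 2*574 - (-16 + 8*461) = 1148 - (-16 + 3688) = 1148 - 1*3672 = 1148 - 3672 = -2524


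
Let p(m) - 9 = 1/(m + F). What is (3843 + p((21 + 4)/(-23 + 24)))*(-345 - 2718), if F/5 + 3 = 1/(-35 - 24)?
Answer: -2300802059/195 ≈ -1.1799e+7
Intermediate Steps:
F = -890/59 (F = -15 + 5/(-35 - 24) = -15 + 5/(-59) = -15 + 5*(-1/59) = -15 - 5/59 = -890/59 ≈ -15.085)
p(m) = 9 + 1/(-890/59 + m) (p(m) = 9 + 1/(m - 890/59) = 9 + 1/(-890/59 + m))
(3843 + p((21 + 4)/(-23 + 24)))*(-345 - 2718) = (3843 + (-7951 + 531*((21 + 4)/(-23 + 24)))/(-890 + 59*((21 + 4)/(-23 + 24))))*(-345 - 2718) = (3843 + (-7951 + 531*(25/1))/(-890 + 59*(25/1)))*(-3063) = (3843 + (-7951 + 531*(25*1))/(-890 + 59*(25*1)))*(-3063) = (3843 + (-7951 + 531*25)/(-890 + 59*25))*(-3063) = (3843 + (-7951 + 13275)/(-890 + 1475))*(-3063) = (3843 + 5324/585)*(-3063) = (2253479/585)*(-3063) = -2300802059/195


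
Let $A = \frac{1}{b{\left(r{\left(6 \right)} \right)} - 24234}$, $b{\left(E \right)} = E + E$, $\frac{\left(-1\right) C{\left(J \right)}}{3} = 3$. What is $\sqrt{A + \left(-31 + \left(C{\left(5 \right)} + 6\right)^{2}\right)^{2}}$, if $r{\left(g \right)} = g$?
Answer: $\frac{\sqrt{283965333234}}{24222} \approx 22.0$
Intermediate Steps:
$C{\left(J \right)} = -9$ ($C{\left(J \right)} = \left(-3\right) 3 = -9$)
$b{\left(E \right)} = 2 E$
$A = - \frac{1}{24222}$ ($A = \frac{1}{2 \cdot 6 - 24234} = \frac{1}{12 - 24234} = \frac{1}{-24222} = - \frac{1}{24222} \approx -4.1285 \cdot 10^{-5}$)
$\sqrt{A + \left(-31 + \left(C{\left(5 \right)} + 6\right)^{2}\right)^{2}} = \sqrt{- \frac{1}{24222} + \left(-31 + \left(-9 + 6\right)^{2}\right)^{2}} = \sqrt{- \frac{1}{24222} + \left(-31 + \left(-3\right)^{2}\right)^{2}} = \sqrt{- \frac{1}{24222} + \left(-31 + 9\right)^{2}} = \sqrt{- \frac{1}{24222} + \left(-22\right)^{2}} = \sqrt{- \frac{1}{24222} + 484} = \sqrt{\frac{11723447}{24222}} = \frac{\sqrt{283965333234}}{24222}$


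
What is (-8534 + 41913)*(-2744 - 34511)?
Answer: -1243534645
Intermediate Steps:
(-8534 + 41913)*(-2744 - 34511) = 33379*(-37255) = -1243534645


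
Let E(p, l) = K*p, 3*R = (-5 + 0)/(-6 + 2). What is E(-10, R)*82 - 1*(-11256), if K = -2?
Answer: 12896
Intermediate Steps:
R = 5/12 (R = ((-5 + 0)/(-6 + 2))/3 = (-5/(-4))/3 = (-5*(-1/4))/3 = (1/3)*(5/4) = 5/12 ≈ 0.41667)
E(p, l) = -2*p
E(-10, R)*82 - 1*(-11256) = -2*(-10)*82 - 1*(-11256) = 20*82 + 11256 = 1640 + 11256 = 12896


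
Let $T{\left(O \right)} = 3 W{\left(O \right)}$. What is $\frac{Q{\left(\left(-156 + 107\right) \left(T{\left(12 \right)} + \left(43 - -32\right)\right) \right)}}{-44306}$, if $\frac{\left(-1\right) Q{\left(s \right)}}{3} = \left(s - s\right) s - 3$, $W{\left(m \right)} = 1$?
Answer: $- \frac{9}{44306} \approx -0.00020313$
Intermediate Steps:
$T{\left(O \right)} = 3$ ($T{\left(O \right)} = 3 \cdot 1 = 3$)
$Q{\left(s \right)} = 9$ ($Q{\left(s \right)} = - 3 \left(\left(s - s\right) s - 3\right) = - 3 \left(0 s - 3\right) = - 3 \left(0 - 3\right) = \left(-3\right) \left(-3\right) = 9$)
$\frac{Q{\left(\left(-156 + 107\right) \left(T{\left(12 \right)} + \left(43 - -32\right)\right) \right)}}{-44306} = \frac{9}{-44306} = 9 \left(- \frac{1}{44306}\right) = - \frac{9}{44306}$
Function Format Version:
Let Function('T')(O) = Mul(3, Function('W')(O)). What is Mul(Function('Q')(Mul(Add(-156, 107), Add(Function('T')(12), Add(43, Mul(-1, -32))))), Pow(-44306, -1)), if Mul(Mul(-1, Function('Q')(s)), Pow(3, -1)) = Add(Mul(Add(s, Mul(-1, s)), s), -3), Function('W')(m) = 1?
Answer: Rational(-9, 44306) ≈ -0.00020313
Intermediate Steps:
Function('T')(O) = 3 (Function('T')(O) = Mul(3, 1) = 3)
Function('Q')(s) = 9 (Function('Q')(s) = Mul(-3, Add(Mul(Add(s, Mul(-1, s)), s), -3)) = Mul(-3, Add(Mul(0, s), -3)) = Mul(-3, Add(0, -3)) = Mul(-3, -3) = 9)
Mul(Function('Q')(Mul(Add(-156, 107), Add(Function('T')(12), Add(43, Mul(-1, -32))))), Pow(-44306, -1)) = Mul(9, Pow(-44306, -1)) = Mul(9, Rational(-1, 44306)) = Rational(-9, 44306)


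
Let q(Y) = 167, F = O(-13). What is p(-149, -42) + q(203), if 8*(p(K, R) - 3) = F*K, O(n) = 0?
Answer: 170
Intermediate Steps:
F = 0
p(K, R) = 3 (p(K, R) = 3 + (0*K)/8 = 3 + (1/8)*0 = 3 + 0 = 3)
p(-149, -42) + q(203) = 3 + 167 = 170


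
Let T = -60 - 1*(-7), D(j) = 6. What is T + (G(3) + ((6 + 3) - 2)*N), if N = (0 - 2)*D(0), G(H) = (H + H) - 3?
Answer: -134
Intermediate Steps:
G(H) = -3 + 2*H (G(H) = 2*H - 3 = -3 + 2*H)
T = -53 (T = -60 + 7 = -53)
N = -12 (N = (0 - 2)*6 = -2*6 = -12)
T + (G(3) + ((6 + 3) - 2)*N) = -53 + ((-3 + 2*3) + ((6 + 3) - 2)*(-12)) = -53 + ((-3 + 6) + (9 - 2)*(-12)) = -53 + (3 + 7*(-12)) = -53 + (3 - 84) = -53 - 81 = -134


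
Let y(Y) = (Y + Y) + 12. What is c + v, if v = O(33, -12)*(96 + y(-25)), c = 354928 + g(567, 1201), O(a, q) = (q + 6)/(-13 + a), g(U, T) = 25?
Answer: 1774678/5 ≈ 3.5494e+5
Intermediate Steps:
y(Y) = 12 + 2*Y (y(Y) = 2*Y + 12 = 12 + 2*Y)
O(a, q) = (6 + q)/(-13 + a)
c = 354953 (c = 354928 + 25 = 354953)
v = -87/5 (v = ((6 - 12)/(-13 + 33))*(96 + (12 + 2*(-25))) = (-6/20)*(96 + (12 - 50)) = ((1/20)*(-6))*(96 - 38) = -3/10*58 = -87/5 ≈ -17.400)
c + v = 354953 - 87/5 = 1774678/5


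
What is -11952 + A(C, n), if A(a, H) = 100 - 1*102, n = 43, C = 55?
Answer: -11954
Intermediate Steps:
A(a, H) = -2 (A(a, H) = 100 - 102 = -2)
-11952 + A(C, n) = -11952 - 2 = -11954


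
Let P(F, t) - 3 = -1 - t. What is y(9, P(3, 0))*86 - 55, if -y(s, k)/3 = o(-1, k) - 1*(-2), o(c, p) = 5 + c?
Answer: -1603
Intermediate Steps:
P(F, t) = 2 - t (P(F, t) = 3 + (-1 - t) = 2 - t)
y(s, k) = -18 (y(s, k) = -3*((5 - 1) - 1*(-2)) = -3*(4 + 2) = -3*6 = -18)
y(9, P(3, 0))*86 - 55 = -18*86 - 55 = -1548 - 55 = -1603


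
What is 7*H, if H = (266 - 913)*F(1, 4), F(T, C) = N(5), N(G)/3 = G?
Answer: -67935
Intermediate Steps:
N(G) = 3*G
F(T, C) = 15 (F(T, C) = 3*5 = 15)
H = -9705 (H = (266 - 913)*15 = -647*15 = -9705)
7*H = 7*(-9705) = -67935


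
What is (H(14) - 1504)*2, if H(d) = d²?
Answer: -2616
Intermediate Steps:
(H(14) - 1504)*2 = (14² - 1504)*2 = (196 - 1504)*2 = -1308*2 = -2616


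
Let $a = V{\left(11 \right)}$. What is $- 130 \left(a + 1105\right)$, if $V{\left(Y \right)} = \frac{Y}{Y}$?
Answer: $-143780$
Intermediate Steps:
$V{\left(Y \right)} = 1$
$a = 1$
$- 130 \left(a + 1105\right) = - 130 \left(1 + 1105\right) = \left(-130\right) 1106 = -143780$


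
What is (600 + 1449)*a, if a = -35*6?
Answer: -430290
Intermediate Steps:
a = -210
(600 + 1449)*a = (600 + 1449)*(-210) = 2049*(-210) = -430290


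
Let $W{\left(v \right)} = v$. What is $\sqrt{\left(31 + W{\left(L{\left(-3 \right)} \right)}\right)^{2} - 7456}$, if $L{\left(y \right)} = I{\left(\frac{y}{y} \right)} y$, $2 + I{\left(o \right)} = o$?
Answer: $30 i \sqrt{7} \approx 79.373 i$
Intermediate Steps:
$I{\left(o \right)} = -2 + o$
$L{\left(y \right)} = - y$ ($L{\left(y \right)} = \left(-2 + \frac{y}{y}\right) y = \left(-2 + 1\right) y = - y$)
$\sqrt{\left(31 + W{\left(L{\left(-3 \right)} \right)}\right)^{2} - 7456} = \sqrt{\left(31 - -3\right)^{2} - 7456} = \sqrt{\left(31 + 3\right)^{2} - 7456} = \sqrt{34^{2} - 7456} = \sqrt{1156 - 7456} = \sqrt{-6300} = 30 i \sqrt{7}$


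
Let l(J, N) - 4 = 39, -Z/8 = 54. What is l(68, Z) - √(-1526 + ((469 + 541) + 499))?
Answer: 43 - I*√17 ≈ 43.0 - 4.1231*I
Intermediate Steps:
Z = -432 (Z = -8*54 = -432)
l(J, N) = 43 (l(J, N) = 4 + 39 = 43)
l(68, Z) - √(-1526 + ((469 + 541) + 499)) = 43 - √(-1526 + ((469 + 541) + 499)) = 43 - √(-1526 + (1010 + 499)) = 43 - √(-1526 + 1509) = 43 - √(-17) = 43 - I*√17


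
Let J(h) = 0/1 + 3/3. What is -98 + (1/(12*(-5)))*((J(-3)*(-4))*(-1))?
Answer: -1471/15 ≈ -98.067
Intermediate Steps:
J(h) = 1 (J(h) = 0*1 + 3*(⅓) = 0 + 1 = 1)
-98 + (1/(12*(-5)))*((J(-3)*(-4))*(-1)) = -98 + (1/(12*(-5)))*((1*(-4))*(-1)) = -98 + ((1/12)*(-⅕))*(-4*(-1)) = -98 - 1/60*4 = -98 - 1/15 = -1471/15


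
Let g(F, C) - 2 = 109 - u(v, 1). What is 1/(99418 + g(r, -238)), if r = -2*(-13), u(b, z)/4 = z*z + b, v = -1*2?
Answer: 1/99533 ≈ 1.0047e-5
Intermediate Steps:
v = -2
u(b, z) = 4*b + 4*z² (u(b, z) = 4*(z*z + b) = 4*(z² + b) = 4*(b + z²) = 4*b + 4*z²)
r = 26
g(F, C) = 115 (g(F, C) = 2 + (109 - (4*(-2) + 4*1²)) = 2 + (109 - (-8 + 4*1)) = 2 + (109 - (-8 + 4)) = 2 + (109 - 1*(-4)) = 2 + (109 + 4) = 2 + 113 = 115)
1/(99418 + g(r, -238)) = 1/(99418 + 115) = 1/99533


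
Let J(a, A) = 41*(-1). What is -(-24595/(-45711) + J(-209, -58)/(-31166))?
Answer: -768401921/1424629026 ≈ -0.53937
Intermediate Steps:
J(a, A) = -41
-(-24595/(-45711) + J(-209, -58)/(-31166)) = -(-24595/(-45711) - 41/(-31166)) = -(-24595*(-1/45711) - 41*(-1/31166)) = -(24595/45711 + 41/31166) = -1*768401921/1424629026 = -768401921/1424629026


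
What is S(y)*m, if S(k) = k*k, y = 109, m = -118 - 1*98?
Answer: -2566296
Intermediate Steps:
m = -216 (m = -118 - 98 = -216)
S(k) = k²
S(y)*m = 109²*(-216) = 11881*(-216) = -2566296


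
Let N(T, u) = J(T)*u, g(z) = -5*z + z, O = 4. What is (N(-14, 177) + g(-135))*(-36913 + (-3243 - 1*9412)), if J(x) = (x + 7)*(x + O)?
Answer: -640914240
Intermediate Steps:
J(x) = (4 + x)*(7 + x) (J(x) = (x + 7)*(x + 4) = (7 + x)*(4 + x) = (4 + x)*(7 + x))
g(z) = -4*z
N(T, u) = u*(28 + T**2 + 11*T) (N(T, u) = (28 + T**2 + 11*T)*u = u*(28 + T**2 + 11*T))
(N(-14, 177) + g(-135))*(-36913 + (-3243 - 1*9412)) = (177*(28 + (-14)**2 + 11*(-14)) - 4*(-135))*(-36913 + (-3243 - 1*9412)) = (177*(28 + 196 - 154) + 540)*(-36913 + (-3243 - 9412)) = (177*70 + 540)*(-36913 - 12655) = (12390 + 540)*(-49568) = 12930*(-49568) = -640914240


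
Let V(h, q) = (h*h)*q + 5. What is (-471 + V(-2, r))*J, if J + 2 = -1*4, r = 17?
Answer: 2388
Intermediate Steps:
V(h, q) = 5 + q*h² (V(h, q) = h²*q + 5 = q*h² + 5 = 5 + q*h²)
J = -6 (J = -2 - 1*4 = -2 - 4 = -6)
(-471 + V(-2, r))*J = (-471 + (5 + 17*(-2)²))*(-6) = (-471 + (5 + 17*4))*(-6) = (-471 + (5 + 68))*(-6) = (-471 + 73)*(-6) = -398*(-6) = 2388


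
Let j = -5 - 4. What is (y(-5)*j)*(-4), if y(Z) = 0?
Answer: 0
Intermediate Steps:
j = -9
(y(-5)*j)*(-4) = (0*(-9))*(-4) = 0*(-4) = 0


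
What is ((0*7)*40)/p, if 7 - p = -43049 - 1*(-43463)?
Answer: 0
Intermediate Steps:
p = -407 (p = 7 - (-43049 - 1*(-43463)) = 7 - (-43049 + 43463) = 7 - 1*414 = 7 - 414 = -407)
((0*7)*40)/p = ((0*7)*40)/(-407) = (0*40)*(-1/407) = 0*(-1/407) = 0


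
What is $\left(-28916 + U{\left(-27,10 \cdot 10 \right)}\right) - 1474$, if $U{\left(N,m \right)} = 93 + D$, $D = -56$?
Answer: $-30353$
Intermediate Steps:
$U{\left(N,m \right)} = 37$ ($U{\left(N,m \right)} = 93 - 56 = 37$)
$\left(-28916 + U{\left(-27,10 \cdot 10 \right)}\right) - 1474 = \left(-28916 + 37\right) - 1474 = -28879 - 1474 = -30353$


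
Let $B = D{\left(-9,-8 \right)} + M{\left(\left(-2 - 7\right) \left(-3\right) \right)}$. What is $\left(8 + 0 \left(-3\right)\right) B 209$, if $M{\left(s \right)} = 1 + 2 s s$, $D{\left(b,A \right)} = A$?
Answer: $2426072$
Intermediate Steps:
$M{\left(s \right)} = 1 + 2 s^{2}$
$B = 1451$ ($B = -8 + \left(1 + 2 \left(\left(-2 - 7\right) \left(-3\right)\right)^{2}\right) = -8 + \left(1 + 2 \left(\left(-9\right) \left(-3\right)\right)^{2}\right) = -8 + \left(1 + 2 \cdot 27^{2}\right) = -8 + \left(1 + 2 \cdot 729\right) = -8 + \left(1 + 1458\right) = -8 + 1459 = 1451$)
$\left(8 + 0 \left(-3\right)\right) B 209 = \left(8 + 0 \left(-3\right)\right) 1451 \cdot 209 = \left(8 + 0\right) 1451 \cdot 209 = 8 \cdot 1451 \cdot 209 = 11608 \cdot 209 = 2426072$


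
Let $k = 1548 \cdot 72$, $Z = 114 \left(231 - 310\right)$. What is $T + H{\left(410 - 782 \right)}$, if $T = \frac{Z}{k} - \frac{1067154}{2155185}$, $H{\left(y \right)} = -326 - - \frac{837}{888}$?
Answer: $- \frac{53595077851787}{164587168080} \approx -325.63$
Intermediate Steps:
$Z = -9006$ ($Z = 114 \left(-79\right) = -9006$)
$H{\left(y \right)} = - \frac{96217}{296}$ ($H{\left(y \right)} = -326 - \left(-837\right) \frac{1}{888} = -326 - - \frac{279}{296} = -326 + \frac{279}{296} = - \frac{96217}{296}$)
$k = 111456$
$T = - \frac{2562042821}{4448301840}$ ($T = - \frac{9006}{111456} - \frac{1067154}{2155185} = \left(-9006\right) \frac{1}{111456} - \frac{355718}{718395} = - \frac{1501}{18576} - \frac{355718}{718395} = - \frac{2562042821}{4448301840} \approx -0.57596$)
$T + H{\left(410 - 782 \right)} = - \frac{2562042821}{4448301840} - \frac{96217}{296} = - \frac{53595077851787}{164587168080}$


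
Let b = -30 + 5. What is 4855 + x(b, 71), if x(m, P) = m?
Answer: 4830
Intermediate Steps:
b = -25
4855 + x(b, 71) = 4855 - 25 = 4830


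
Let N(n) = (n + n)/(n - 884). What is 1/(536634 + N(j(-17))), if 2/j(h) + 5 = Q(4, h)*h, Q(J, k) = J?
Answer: 32267/17315569280 ≈ 1.8635e-6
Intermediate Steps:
j(h) = 2/(-5 + 4*h)
N(n) = 2*n/(-884 + n) (N(n) = (2*n)/(-884 + n) = 2*n/(-884 + n))
1/(536634 + N(j(-17))) = 1/(536634 + 2*(2/(-5 + 4*(-17)))/(-884 + 2/(-5 + 4*(-17)))) = 1/(536634 + 2*(2/(-5 - 68))/(-884 + 2/(-5 - 68))) = 1/(536634 + 2*(2/(-73))/(-884 + 2/(-73))) = 1/(536634 + 2*(2*(-1/73))/(-884 + 2*(-1/73))) = 1/(536634 + 2*(-2/73)/(-884 - 2/73)) = 1/(536634 + 2*(-2/73)/(-64534/73)) = 1/(536634 + 2*(-2/73)*(-73/64534)) = 1/(536634 + 2/32267) = 1/(17315569280/32267) = 32267/17315569280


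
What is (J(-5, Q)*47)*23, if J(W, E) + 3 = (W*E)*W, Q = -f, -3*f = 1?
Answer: 17296/3 ≈ 5765.3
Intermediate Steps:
f = -⅓ (f = -⅓*1 = -⅓ ≈ -0.33333)
Q = ⅓ (Q = -1*(-⅓) = ⅓ ≈ 0.33333)
J(W, E) = -3 + E*W² (J(W, E) = -3 + (W*E)*W = -3 + (E*W)*W = -3 + E*W²)
(J(-5, Q)*47)*23 = ((-3 + (⅓)*(-5)²)*47)*23 = ((-3 + (⅓)*25)*47)*23 = ((-3 + 25/3)*47)*23 = ((16/3)*47)*23 = (752/3)*23 = 17296/3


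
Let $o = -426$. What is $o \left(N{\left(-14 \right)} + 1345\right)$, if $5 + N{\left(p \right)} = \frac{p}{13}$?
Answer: $- \frac{7414956}{13} \approx -5.7038 \cdot 10^{5}$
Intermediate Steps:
$N{\left(p \right)} = -5 + \frac{p}{13}$
$o \left(N{\left(-14 \right)} + 1345\right) = - 426 \left(\left(-5 + \frac{1}{13} \left(-14\right)\right) + 1345\right) = - 426 \left(\left(-5 - \frac{14}{13}\right) + 1345\right) = - 426 \left(- \frac{79}{13} + 1345\right) = \left(-426\right) \frac{17406}{13} = - \frac{7414956}{13}$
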